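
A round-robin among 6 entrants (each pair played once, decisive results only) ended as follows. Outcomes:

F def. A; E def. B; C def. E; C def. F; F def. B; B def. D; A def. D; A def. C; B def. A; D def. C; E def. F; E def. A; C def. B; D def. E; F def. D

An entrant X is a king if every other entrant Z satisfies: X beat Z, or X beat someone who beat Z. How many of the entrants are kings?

A reaches everyone (king).
B cannot reach F in two steps.
C reaches everyone (king).
D reaches everyone (king).
E reaches everyone (king).
F reaches everyone (king).
Kings: A, C, D, E, F — 5.

5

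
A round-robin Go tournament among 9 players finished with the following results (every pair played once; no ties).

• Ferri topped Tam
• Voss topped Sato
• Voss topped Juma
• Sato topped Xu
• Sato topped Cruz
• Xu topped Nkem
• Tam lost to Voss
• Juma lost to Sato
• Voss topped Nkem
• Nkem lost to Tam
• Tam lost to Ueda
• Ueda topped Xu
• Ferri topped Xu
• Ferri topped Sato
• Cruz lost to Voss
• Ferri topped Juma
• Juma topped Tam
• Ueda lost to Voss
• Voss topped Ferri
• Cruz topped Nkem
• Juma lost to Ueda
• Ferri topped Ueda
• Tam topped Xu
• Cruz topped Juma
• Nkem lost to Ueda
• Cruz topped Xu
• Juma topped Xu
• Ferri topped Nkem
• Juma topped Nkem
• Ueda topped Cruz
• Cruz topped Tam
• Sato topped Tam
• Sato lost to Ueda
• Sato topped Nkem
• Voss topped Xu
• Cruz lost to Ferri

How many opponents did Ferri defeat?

7

Ferri's results: beat Juma, Cruz, Sato, Xu, Ueda, Tam, Nkem; lost to Voss.
That is 7 wins.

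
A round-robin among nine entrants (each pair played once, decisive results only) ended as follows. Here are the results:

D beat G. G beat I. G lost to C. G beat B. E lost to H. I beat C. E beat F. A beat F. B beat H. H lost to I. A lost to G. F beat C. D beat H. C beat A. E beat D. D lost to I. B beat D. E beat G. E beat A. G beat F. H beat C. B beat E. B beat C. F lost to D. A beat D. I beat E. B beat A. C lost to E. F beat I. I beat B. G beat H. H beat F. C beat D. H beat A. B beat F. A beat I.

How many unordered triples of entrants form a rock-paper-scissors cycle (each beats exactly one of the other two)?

Win totals: A 3, B 6, C 3, D 3, E 5, F 2, G 5, H 4, I 5.
An entrant with w wins dominates both others in C(w,2) triples; summing gives 3 + 15 + 3 + 3 + 10 + 1 + 10 + 6 + 10 = 61 transitive triples.
Total triples C(9,3) = 84, so cyclic triples = 84 − 61 = 23.

23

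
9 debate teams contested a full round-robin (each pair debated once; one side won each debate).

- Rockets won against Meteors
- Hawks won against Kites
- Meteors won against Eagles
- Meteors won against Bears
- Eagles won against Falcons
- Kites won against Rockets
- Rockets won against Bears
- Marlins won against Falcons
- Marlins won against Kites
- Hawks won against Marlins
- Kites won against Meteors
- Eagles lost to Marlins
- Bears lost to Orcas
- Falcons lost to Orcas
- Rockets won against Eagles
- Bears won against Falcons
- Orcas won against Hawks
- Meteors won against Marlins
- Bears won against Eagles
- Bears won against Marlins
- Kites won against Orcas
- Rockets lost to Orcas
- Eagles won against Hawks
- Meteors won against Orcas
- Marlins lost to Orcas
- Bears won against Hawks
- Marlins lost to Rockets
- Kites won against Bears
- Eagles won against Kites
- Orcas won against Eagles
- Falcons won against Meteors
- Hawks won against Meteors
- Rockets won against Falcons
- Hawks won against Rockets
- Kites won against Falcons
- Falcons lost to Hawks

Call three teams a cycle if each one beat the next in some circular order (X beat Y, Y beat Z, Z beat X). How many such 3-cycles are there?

21

Win totals: Eagles 3, Rockets 5, Meteors 4, Bears 4, Marlins 3, Falcons 1, Hawks 5, Kites 5, Orcas 6.
A team with w wins dominates both others in C(w,2) triples; summing gives 3 + 10 + 6 + 6 + 3 + 0 + 10 + 10 + 15 = 63 transitive triples.
Total triples C(9,3) = 84, so cyclic triples = 84 − 63 = 21.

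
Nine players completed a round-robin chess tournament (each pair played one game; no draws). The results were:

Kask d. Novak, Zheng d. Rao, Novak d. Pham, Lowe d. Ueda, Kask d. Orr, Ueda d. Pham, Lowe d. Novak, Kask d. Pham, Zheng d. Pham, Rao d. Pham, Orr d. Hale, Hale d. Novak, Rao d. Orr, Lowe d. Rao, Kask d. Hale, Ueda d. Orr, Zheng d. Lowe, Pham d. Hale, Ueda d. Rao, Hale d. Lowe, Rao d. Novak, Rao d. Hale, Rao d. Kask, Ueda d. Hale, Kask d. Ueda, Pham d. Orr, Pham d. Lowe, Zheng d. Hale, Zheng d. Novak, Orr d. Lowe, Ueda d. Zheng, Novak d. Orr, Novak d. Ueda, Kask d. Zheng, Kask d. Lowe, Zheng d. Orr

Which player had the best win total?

Win totals: Orr 2, Pham 3, Lowe 3, Ueda 5, Rao 5, Hale 2, Kask 7, Novak 3, Zheng 6.
Kask leads with 7 wins (next highest: 6).

Kask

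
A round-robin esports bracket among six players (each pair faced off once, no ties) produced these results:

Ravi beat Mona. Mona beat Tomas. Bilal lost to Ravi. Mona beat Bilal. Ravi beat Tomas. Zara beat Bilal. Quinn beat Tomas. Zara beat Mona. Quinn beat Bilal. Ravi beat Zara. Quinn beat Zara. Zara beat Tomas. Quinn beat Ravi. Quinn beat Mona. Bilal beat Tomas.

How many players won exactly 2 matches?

Win totals: Tomas 0, Bilal 1, Zara 3, Quinn 5, Mona 2, Ravi 4.
Exactly 2: Mona — 1 player.

1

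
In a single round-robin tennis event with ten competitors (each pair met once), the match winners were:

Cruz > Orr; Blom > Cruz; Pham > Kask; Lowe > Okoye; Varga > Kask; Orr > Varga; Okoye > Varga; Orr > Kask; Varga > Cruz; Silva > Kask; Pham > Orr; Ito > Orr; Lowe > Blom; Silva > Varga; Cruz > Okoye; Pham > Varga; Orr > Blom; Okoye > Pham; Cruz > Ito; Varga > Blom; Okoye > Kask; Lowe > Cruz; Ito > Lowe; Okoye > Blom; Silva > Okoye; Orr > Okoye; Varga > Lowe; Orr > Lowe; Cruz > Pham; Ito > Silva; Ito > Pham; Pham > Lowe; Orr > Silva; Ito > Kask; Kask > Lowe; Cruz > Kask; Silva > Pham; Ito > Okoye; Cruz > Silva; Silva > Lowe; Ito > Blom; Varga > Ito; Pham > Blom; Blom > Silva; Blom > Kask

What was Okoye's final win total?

4

Okoye's results: beat Varga, Blom, Kask, Pham; lost to Ito, Orr, Cruz, Lowe, Silva.
That is 4 wins.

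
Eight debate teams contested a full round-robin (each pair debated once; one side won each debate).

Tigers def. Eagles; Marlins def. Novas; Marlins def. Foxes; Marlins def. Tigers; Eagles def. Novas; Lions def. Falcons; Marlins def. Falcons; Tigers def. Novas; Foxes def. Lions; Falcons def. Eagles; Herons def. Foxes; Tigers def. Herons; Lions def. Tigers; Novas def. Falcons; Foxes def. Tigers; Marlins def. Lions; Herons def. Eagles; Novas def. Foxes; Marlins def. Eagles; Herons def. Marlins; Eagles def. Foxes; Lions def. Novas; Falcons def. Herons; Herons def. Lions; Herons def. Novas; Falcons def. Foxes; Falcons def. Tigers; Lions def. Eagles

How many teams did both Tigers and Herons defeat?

2

Tigers beat: Novas, Herons, Eagles.
Herons beat: Novas, Lions, Marlins, Foxes, Eagles.
Both beat: Novas, Eagles — 2.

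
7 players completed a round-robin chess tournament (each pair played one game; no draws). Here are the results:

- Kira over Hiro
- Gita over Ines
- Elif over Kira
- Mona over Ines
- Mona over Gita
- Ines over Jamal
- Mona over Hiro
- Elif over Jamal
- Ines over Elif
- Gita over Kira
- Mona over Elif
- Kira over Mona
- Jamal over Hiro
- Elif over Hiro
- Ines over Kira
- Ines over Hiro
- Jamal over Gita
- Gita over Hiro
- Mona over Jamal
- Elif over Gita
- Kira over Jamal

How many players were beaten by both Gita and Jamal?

1

Gita beat: Kira, Ines, Hiro.
Jamal beat: Gita, Hiro.
Both beat: Hiro — 1.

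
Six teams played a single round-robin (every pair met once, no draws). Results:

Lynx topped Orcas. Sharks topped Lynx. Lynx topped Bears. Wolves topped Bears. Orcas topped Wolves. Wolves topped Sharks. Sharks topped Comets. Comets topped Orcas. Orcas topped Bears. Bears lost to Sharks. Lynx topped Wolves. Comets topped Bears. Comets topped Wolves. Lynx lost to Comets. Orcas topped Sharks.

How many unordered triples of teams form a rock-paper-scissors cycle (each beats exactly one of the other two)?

Win totals: Bears 0, Lynx 3, Wolves 2, Orcas 3, Comets 4, Sharks 3.
A team with w wins dominates both others in C(w,2) triples; summing gives 0 + 3 + 1 + 3 + 6 + 3 = 16 transitive triples.
Total triples C(6,3) = 20, so cyclic triples = 20 − 16 = 4.

4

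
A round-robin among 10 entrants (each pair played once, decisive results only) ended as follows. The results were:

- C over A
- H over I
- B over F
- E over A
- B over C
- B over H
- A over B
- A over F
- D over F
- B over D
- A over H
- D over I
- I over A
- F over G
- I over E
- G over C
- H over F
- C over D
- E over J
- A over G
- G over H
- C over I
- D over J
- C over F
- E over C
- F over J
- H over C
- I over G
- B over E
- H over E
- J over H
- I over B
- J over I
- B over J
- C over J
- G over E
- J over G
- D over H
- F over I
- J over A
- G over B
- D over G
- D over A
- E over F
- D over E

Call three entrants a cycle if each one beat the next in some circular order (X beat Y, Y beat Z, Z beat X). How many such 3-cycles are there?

Win totals: A 4, B 6, C 5, D 7, E 4, F 3, G 4, H 4, I 4, J 4.
An entrant with w wins dominates both others in C(w,2) triples; summing gives 6 + 15 + 10 + 21 + 6 + 3 + 6 + 6 + 6 + 6 = 85 transitive triples.
Total triples C(10,3) = 120, so cyclic triples = 120 − 85 = 35.

35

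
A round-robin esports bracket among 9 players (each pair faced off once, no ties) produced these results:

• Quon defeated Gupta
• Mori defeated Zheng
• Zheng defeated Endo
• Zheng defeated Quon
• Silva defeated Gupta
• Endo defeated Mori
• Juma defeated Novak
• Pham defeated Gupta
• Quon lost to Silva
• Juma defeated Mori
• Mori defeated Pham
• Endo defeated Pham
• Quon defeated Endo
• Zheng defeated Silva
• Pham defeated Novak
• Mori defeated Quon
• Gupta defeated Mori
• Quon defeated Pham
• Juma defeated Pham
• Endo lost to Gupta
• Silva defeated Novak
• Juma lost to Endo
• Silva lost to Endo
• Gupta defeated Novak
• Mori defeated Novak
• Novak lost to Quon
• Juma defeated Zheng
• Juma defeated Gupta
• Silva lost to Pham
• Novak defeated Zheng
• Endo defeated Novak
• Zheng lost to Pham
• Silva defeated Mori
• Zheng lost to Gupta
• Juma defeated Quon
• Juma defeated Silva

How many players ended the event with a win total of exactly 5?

1

Win totals: Silva 4, Pham 4, Quon 4, Gupta 4, Mori 4, Juma 7, Zheng 3, Endo 5, Novak 1.
Exactly 5: Endo — 1 player.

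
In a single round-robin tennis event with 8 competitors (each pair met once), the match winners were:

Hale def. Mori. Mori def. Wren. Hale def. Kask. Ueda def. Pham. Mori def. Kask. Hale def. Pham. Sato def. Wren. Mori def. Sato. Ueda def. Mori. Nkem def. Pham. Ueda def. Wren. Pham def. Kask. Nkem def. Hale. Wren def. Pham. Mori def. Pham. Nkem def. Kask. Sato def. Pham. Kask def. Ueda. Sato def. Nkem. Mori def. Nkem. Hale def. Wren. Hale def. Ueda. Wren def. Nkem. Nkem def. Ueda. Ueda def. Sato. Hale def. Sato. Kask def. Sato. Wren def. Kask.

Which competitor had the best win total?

Win totals: Pham 1, Ueda 4, Sato 3, Hale 6, Kask 2, Mori 5, Wren 3, Nkem 4.
Hale leads with 6 wins (next highest: 5).

Hale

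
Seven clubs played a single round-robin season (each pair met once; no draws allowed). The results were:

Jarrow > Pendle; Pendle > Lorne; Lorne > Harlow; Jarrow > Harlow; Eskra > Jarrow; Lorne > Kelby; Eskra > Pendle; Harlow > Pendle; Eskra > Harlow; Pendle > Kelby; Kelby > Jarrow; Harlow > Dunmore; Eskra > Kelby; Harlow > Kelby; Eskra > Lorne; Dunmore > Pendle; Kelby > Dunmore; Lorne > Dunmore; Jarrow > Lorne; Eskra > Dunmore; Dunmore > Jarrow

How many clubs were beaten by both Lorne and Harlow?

2

Lorne beat: Harlow, Kelby, Dunmore.
Harlow beat: Kelby, Pendle, Dunmore.
Both beat: Kelby, Dunmore — 2.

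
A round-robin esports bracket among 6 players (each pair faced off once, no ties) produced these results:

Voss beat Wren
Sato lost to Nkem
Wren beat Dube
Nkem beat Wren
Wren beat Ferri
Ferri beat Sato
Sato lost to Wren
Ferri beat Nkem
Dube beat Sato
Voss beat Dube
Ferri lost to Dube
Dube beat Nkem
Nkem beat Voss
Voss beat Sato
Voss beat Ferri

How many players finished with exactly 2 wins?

1

Win totals: Sato 0, Wren 3, Voss 4, Nkem 3, Dube 3, Ferri 2.
Exactly 2: Ferri — 1 player.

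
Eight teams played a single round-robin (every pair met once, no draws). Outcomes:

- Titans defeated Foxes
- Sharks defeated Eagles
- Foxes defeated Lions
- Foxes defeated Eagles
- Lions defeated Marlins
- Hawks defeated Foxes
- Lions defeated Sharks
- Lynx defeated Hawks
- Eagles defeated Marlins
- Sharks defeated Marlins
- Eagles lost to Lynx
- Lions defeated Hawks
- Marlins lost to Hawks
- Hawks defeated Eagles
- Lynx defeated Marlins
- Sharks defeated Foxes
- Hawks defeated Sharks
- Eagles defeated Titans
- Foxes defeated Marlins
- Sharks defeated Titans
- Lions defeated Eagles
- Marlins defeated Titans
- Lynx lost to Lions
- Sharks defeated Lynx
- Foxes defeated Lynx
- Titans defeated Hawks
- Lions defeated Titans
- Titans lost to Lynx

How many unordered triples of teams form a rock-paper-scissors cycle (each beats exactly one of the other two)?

Win totals: Sharks 5, Titans 2, Lynx 4, Hawks 4, Eagles 2, Marlins 1, Lions 6, Foxes 4.
A team with w wins dominates both others in C(w,2) triples; summing gives 10 + 1 + 6 + 6 + 1 + 0 + 15 + 6 = 45 transitive triples.
Total triples C(8,3) = 56, so cyclic triples = 56 − 45 = 11.

11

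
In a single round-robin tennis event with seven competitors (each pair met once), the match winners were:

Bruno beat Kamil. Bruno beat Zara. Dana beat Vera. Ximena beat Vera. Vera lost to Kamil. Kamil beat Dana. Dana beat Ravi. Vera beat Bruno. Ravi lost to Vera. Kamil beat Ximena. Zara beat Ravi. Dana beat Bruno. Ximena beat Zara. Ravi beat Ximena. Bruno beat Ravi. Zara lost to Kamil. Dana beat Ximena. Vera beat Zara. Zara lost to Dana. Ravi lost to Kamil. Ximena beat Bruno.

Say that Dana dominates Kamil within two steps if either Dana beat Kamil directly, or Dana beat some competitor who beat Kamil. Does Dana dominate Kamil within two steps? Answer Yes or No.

Dana did not beat Kamil directly.
Dana beat Vera, Ximena, Ravi, Zara, Bruno. Of those, Bruno beat Kamil.

Yes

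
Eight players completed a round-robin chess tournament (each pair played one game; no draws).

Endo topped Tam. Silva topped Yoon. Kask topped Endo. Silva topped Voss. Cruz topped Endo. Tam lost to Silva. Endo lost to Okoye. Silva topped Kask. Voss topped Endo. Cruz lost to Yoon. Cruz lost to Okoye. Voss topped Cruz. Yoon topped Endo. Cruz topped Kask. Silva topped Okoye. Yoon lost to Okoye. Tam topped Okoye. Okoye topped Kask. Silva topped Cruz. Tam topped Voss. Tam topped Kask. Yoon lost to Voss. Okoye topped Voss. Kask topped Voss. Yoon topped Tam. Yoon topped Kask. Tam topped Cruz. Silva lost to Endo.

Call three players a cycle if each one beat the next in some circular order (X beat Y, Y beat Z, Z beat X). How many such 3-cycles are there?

Win totals: Endo 2, Yoon 4, Okoye 5, Silva 6, Voss 3, Cruz 2, Tam 4, Kask 2.
A player with w wins dominates both others in C(w,2) triples; summing gives 1 + 6 + 10 + 15 + 3 + 1 + 6 + 1 = 43 transitive triples.
Total triples C(8,3) = 56, so cyclic triples = 56 − 43 = 13.

13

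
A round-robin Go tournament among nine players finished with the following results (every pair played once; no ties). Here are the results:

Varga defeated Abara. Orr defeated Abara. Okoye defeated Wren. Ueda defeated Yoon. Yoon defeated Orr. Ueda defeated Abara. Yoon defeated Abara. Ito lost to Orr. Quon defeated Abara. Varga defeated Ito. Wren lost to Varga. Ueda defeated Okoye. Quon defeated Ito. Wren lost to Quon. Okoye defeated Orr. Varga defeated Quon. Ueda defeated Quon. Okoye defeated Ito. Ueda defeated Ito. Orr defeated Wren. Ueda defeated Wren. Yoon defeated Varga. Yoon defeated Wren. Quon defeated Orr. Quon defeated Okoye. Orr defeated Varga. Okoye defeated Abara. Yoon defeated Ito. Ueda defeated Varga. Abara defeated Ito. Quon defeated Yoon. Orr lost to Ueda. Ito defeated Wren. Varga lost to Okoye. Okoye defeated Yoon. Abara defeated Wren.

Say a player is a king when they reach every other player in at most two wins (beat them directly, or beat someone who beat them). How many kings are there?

1

Ito cannot reach Orr, Okoye, Varga, Yoon, Abara, Quon, Ueda in two steps.
Orr cannot reach Okoye, Yoon, Ueda in two steps.
Okoye cannot reach Ueda in two steps.
Varga cannot reach Ueda in two steps.
Wren cannot reach Ito, Orr, Okoye, Varga, Yoon, Abara, Quon, Ueda in two steps.
Yoon cannot reach Okoye, Ueda in two steps.
Abara cannot reach Orr, Okoye, Varga, Yoon, Quon, Ueda in two steps.
Quon cannot reach Ueda in two steps.
Ueda reaches everyone (king).
Kings: Ueda — 1.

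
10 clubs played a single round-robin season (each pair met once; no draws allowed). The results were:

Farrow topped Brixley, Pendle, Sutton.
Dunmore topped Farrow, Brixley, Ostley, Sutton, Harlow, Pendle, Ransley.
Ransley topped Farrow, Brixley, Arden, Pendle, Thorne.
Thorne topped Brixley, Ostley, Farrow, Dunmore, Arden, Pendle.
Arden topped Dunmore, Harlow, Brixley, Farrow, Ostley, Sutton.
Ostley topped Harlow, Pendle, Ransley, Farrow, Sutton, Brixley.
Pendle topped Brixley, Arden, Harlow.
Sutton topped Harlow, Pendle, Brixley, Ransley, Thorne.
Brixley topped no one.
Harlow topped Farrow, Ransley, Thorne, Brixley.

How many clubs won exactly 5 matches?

Win totals: Harlow 4, Sutton 5, Farrow 3, Ostley 6, Arden 6, Pendle 3, Ransley 5, Dunmore 7, Thorne 6, Brixley 0.
Exactly 5: Sutton, Ransley — 2 clubs.

2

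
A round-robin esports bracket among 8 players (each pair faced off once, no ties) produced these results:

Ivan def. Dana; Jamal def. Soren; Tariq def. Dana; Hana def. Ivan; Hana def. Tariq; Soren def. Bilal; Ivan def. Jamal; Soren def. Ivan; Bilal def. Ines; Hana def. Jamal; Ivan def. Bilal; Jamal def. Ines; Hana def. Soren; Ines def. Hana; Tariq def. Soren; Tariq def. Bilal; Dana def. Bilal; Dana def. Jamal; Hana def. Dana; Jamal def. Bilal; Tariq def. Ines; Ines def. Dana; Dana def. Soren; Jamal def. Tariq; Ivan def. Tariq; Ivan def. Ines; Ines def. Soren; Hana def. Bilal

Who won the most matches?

Hana

Win totals: Ivan 5, Hana 6, Soren 2, Tariq 4, Ines 3, Jamal 4, Dana 3, Bilal 1.
Hana leads with 6 wins (next highest: 5).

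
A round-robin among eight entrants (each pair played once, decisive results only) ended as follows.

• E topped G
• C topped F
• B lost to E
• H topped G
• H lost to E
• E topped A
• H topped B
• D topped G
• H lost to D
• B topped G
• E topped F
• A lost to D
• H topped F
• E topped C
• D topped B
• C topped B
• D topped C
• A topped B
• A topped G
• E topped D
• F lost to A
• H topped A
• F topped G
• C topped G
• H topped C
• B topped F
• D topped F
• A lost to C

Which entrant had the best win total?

Win totals: A 3, B 2, C 4, D 6, E 7, F 1, G 0, H 5.
E leads with 7 wins (next highest: 6).

E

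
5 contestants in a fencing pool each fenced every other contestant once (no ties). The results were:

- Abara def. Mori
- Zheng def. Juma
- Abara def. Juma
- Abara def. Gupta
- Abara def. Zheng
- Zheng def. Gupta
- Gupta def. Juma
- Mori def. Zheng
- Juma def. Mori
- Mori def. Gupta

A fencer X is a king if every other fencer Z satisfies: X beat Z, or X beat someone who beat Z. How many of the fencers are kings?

Gupta cannot reach Abara, Zheng in two steps.
Mori cannot reach Abara in two steps.
Juma cannot reach Abara in two steps.
Abara reaches everyone (king).
Zheng cannot reach Abara in two steps.
Kings: Abara — 1.

1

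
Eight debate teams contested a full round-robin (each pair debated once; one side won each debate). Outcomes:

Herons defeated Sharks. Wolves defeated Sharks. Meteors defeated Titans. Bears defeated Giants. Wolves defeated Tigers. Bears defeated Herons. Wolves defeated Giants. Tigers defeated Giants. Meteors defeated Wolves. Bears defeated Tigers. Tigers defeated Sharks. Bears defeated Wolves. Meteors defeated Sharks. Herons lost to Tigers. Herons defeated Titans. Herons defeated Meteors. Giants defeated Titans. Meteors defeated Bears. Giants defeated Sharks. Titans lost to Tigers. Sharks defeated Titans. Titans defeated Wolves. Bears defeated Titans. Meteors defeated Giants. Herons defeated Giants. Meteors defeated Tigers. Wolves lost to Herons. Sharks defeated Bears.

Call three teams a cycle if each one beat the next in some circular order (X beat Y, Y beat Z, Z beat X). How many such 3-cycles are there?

10

Win totals: Bears 5, Sharks 2, Titans 1, Wolves 3, Tigers 4, Herons 5, Meteors 6, Giants 2.
A team with w wins dominates both others in C(w,2) triples; summing gives 10 + 1 + 0 + 3 + 6 + 10 + 15 + 1 = 46 transitive triples.
Total triples C(8,3) = 56, so cyclic triples = 56 − 46 = 10.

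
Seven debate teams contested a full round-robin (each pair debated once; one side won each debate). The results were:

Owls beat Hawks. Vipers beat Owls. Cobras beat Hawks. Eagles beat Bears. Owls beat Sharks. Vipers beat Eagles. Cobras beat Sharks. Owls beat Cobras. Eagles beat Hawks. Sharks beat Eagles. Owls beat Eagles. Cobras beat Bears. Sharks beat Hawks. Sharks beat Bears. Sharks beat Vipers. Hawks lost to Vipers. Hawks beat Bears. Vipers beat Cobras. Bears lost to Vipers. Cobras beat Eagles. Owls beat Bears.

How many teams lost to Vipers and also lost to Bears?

Vipers beat: Cobras, Bears, Eagles, Owls, Hawks.
Bears beat: no one.
No one was beaten by both.

0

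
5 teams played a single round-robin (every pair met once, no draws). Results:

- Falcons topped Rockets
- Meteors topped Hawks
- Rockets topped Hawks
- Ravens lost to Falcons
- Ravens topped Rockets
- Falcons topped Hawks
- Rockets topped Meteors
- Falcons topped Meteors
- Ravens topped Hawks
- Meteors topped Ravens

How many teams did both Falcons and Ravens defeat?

2

Falcons beat: Meteors, Hawks, Ravens, Rockets.
Ravens beat: Hawks, Rockets.
Both beat: Hawks, Rockets — 2.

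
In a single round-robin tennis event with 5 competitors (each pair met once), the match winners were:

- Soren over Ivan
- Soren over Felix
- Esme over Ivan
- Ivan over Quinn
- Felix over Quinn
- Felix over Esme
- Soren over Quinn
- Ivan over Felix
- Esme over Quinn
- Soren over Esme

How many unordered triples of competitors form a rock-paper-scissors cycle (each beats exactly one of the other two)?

1

Of the C(5,3) = 10 triples, the cyclic ones are: {Ivan, Esme, Felix}.
That is 1.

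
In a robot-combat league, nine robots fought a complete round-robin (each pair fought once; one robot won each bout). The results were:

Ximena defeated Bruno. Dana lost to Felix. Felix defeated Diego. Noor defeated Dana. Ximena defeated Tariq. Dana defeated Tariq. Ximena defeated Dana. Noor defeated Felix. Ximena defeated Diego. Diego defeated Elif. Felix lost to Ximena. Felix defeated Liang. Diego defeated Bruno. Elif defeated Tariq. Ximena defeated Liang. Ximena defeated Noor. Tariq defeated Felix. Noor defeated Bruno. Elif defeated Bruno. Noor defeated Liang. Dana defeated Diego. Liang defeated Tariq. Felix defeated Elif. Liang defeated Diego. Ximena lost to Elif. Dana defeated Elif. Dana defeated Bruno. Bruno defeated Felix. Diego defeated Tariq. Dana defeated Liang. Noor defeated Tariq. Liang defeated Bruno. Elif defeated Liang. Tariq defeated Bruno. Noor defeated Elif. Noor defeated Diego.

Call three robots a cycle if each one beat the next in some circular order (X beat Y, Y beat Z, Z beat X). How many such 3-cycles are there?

13

Win totals: Liang 3, Bruno 1, Dana 5, Noor 7, Diego 3, Elif 4, Felix 4, Ximena 7, Tariq 2.
A robot with w wins dominates both others in C(w,2) triples; summing gives 3 + 0 + 10 + 21 + 3 + 6 + 6 + 21 + 1 = 71 transitive triples.
Total triples C(9,3) = 84, so cyclic triples = 84 − 71 = 13.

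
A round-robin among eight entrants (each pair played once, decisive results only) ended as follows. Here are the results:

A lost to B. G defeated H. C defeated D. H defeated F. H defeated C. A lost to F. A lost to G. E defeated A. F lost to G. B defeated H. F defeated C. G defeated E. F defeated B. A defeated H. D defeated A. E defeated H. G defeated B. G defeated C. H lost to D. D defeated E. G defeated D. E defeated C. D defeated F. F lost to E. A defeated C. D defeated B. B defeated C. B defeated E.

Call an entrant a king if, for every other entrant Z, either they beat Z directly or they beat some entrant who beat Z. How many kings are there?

A cannot reach B, E, G in two steps.
B cannot reach G in two steps.
C cannot reach G in two steps.
D cannot reach G in two steps.
E cannot reach G in two steps.
F cannot reach G in two steps.
G reaches everyone (king).
H cannot reach E, G in two steps.
Kings: G — 1.

1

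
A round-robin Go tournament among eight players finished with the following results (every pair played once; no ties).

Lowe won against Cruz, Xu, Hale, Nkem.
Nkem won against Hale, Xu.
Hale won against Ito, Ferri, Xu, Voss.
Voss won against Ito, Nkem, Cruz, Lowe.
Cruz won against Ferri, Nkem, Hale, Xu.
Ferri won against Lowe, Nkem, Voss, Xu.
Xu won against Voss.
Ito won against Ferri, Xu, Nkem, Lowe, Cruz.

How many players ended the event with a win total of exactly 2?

Win totals: Hale 4, Ito 5, Cruz 4, Lowe 4, Nkem 2, Voss 4, Ferri 4, Xu 1.
Exactly 2: Nkem — 1 player.

1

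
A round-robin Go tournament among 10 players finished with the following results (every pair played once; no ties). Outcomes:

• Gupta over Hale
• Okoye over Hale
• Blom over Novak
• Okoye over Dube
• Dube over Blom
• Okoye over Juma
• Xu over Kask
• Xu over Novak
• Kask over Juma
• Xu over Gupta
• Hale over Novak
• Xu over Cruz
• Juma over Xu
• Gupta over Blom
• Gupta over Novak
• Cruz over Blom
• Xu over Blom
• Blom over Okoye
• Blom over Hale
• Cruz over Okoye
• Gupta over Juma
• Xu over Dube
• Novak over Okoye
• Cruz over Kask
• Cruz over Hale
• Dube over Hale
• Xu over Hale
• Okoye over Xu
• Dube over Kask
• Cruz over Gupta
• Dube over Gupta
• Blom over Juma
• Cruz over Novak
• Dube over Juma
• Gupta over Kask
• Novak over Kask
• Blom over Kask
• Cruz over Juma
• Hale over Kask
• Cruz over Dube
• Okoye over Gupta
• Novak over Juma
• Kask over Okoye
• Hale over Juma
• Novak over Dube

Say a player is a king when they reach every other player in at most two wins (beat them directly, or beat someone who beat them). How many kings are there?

3

Blom cannot reach Cruz in two steps.
Gupta cannot reach Cruz in two steps.
Dube cannot reach Cruz in two steps.
Cruz reaches everyone (king).
Xu reaches everyone (king).
Juma cannot reach Okoye in two steps.
Hale cannot reach Blom, Gupta, Cruz in two steps.
Okoye reaches everyone (king).
Novak cannot reach Cruz in two steps.
Kask cannot reach Blom, Cruz, Novak in two steps.
Kings: Cruz, Xu, Okoye — 3.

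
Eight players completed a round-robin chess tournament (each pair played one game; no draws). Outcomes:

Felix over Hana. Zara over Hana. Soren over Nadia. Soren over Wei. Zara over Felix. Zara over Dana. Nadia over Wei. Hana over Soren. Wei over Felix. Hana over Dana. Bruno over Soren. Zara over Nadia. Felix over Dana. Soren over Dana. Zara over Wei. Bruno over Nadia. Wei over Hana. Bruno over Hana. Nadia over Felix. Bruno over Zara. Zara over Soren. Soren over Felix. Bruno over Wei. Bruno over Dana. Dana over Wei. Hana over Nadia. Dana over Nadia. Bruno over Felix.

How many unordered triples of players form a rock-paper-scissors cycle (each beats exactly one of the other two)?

Win totals: Felix 2, Hana 3, Nadia 2, Soren 4, Dana 2, Zara 6, Wei 2, Bruno 7.
A player with w wins dominates both others in C(w,2) triples; summing gives 1 + 3 + 1 + 6 + 1 + 15 + 1 + 21 = 49 transitive triples.
Total triples C(8,3) = 56, so cyclic triples = 56 − 49 = 7.

7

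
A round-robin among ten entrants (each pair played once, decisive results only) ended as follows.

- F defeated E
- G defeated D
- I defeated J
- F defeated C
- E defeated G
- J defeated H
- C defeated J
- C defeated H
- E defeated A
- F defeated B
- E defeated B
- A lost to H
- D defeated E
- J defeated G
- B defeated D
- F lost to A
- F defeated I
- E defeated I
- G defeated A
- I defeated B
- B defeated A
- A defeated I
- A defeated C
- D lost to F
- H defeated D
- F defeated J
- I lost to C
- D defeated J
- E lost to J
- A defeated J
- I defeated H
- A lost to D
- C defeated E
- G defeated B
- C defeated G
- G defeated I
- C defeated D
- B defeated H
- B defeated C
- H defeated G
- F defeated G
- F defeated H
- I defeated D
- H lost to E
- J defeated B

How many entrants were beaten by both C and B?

C beat: D, E, G, H, I, J.
B beat: A, C, D, H.
Both beat: D, H — 2.

2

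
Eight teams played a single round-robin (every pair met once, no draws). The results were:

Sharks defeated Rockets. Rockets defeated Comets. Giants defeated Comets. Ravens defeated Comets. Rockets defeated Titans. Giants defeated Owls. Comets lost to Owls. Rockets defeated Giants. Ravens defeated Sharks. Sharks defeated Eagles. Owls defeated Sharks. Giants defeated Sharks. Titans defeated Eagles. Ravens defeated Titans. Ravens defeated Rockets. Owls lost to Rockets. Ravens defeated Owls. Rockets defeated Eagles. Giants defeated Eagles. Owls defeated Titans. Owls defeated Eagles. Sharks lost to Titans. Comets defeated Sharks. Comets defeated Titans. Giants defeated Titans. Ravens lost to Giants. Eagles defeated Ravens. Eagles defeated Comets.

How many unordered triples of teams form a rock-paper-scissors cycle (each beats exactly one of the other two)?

11

Win totals: Titans 2, Eagles 2, Sharks 2, Giants 6, Rockets 5, Ravens 5, Comets 2, Owls 4.
A team with w wins dominates both others in C(w,2) triples; summing gives 1 + 1 + 1 + 15 + 10 + 10 + 1 + 6 = 45 transitive triples.
Total triples C(8,3) = 56, so cyclic triples = 56 − 45 = 11.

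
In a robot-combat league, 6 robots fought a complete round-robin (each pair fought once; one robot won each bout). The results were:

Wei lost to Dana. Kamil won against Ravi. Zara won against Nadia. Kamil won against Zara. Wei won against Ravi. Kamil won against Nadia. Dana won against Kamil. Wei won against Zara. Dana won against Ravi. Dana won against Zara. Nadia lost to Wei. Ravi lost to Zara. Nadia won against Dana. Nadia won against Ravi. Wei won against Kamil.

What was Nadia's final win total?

2

Nadia's results: beat Dana, Ravi; lost to Kamil, Zara, Wei.
That is 2 wins.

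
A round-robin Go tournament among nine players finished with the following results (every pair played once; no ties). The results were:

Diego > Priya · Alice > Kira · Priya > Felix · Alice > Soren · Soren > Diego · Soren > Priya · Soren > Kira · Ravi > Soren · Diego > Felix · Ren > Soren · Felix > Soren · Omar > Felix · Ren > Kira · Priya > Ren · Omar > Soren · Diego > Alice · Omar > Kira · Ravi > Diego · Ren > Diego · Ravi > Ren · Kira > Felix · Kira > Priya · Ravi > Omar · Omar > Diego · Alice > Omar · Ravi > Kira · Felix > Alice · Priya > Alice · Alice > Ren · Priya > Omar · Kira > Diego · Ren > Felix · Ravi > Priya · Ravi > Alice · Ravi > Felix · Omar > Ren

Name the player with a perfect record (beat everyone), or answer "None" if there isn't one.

Ravi

Ravi has 8 wins out of 8 opponents — a perfect record.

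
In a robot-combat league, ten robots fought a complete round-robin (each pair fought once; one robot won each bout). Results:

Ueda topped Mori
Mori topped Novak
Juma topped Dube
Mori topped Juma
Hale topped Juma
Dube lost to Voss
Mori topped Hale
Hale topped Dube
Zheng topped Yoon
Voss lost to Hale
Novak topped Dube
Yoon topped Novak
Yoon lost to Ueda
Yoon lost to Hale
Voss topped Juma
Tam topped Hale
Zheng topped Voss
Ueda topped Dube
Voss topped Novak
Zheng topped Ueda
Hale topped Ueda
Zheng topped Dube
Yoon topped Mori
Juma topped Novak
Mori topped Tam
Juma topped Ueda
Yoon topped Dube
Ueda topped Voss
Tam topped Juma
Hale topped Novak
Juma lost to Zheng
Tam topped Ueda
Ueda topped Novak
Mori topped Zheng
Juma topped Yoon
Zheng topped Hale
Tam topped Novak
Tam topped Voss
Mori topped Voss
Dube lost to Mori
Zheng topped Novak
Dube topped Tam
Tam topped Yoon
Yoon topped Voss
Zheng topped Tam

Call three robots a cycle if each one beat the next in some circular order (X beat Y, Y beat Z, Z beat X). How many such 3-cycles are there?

16

Win totals: Mori 7, Hale 6, Zheng 8, Ueda 5, Novak 1, Dube 1, Yoon 4, Juma 4, Tam 6, Voss 3.
A robot with w wins dominates both others in C(w,2) triples; summing gives 21 + 15 + 28 + 10 + 0 + 0 + 6 + 6 + 15 + 3 = 104 transitive triples.
Total triples C(10,3) = 120, so cyclic triples = 120 − 104 = 16.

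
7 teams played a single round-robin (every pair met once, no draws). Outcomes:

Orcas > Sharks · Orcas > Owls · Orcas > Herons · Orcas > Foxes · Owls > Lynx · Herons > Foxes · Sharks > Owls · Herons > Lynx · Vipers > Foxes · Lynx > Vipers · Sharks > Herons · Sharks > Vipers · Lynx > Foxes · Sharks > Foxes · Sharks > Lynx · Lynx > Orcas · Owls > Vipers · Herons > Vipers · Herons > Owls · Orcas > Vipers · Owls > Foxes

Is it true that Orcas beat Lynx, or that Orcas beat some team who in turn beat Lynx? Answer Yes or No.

Orcas did not beat Lynx directly.
Orcas beat Owls, Herons, Vipers, Sharks, Foxes. Of those, Owls beat Lynx.

Yes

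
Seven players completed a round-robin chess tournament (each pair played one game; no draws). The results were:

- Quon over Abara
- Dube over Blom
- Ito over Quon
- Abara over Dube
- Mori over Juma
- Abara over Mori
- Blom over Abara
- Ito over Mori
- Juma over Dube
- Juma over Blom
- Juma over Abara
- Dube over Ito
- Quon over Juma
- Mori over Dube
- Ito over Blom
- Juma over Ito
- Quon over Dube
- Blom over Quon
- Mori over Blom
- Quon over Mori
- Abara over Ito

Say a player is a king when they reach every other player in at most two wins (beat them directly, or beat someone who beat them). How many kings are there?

6

Ito reaches everyone (king).
Dube cannot reach Juma in two steps.
Juma reaches everyone (king).
Quon reaches everyone (king).
Abara reaches everyone (king).
Mori reaches everyone (king).
Blom reaches everyone (king).
Kings: Ito, Juma, Quon, Abara, Mori, Blom — 6.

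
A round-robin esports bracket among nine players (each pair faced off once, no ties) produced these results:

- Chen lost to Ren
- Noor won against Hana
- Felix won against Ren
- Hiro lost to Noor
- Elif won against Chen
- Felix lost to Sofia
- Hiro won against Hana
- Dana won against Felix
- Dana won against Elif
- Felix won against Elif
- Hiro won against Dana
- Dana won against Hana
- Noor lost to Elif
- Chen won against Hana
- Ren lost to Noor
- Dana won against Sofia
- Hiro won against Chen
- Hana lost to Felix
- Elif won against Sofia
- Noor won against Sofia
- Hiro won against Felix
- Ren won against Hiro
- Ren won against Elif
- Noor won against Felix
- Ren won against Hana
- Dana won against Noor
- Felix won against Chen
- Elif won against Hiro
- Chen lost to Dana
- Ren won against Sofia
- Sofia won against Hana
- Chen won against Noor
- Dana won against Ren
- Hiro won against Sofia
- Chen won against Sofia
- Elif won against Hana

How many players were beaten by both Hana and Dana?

0

Hana beat: no one.
Dana beat: Noor, Felix, Chen, Elif, Hana, Ren, Sofia.
No one was beaten by both.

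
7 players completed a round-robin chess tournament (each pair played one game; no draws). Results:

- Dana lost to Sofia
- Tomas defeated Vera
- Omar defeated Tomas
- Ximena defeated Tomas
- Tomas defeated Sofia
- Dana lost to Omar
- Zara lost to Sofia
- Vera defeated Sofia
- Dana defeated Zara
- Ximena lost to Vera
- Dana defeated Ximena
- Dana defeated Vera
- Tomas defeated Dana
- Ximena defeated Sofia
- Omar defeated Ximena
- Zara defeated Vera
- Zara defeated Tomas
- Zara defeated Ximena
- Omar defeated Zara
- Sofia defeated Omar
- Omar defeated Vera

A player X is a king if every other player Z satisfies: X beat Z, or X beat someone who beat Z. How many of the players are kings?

5

Dana cannot reach Omar in two steps.
Zara cannot reach Omar in two steps.
Tomas reaches everyone (king).
Omar reaches everyone (king).
Sofia reaches everyone (king).
Ximena reaches everyone (king).
Vera reaches everyone (king).
Kings: Tomas, Omar, Sofia, Ximena, Vera — 5.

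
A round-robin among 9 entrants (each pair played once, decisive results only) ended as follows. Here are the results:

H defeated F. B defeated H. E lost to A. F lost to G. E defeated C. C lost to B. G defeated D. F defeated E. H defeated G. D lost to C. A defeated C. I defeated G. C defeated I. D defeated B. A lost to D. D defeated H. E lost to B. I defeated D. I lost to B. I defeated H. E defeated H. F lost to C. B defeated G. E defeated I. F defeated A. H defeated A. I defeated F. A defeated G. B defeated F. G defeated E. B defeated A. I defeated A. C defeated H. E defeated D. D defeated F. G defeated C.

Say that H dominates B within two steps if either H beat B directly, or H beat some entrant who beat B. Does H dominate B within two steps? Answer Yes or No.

H did not beat B directly.
H beat A, F, G, but each of them lost to B. No two-step path.

No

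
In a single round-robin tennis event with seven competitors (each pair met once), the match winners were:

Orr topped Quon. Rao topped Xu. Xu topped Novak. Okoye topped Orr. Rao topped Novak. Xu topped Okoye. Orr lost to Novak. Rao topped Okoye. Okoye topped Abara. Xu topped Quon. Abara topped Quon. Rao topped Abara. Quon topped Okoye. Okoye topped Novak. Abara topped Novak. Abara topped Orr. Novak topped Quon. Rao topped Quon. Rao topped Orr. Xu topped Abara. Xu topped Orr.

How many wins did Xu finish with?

5

Xu's results: beat Abara, Novak, Okoye, Quon, Orr; lost to Rao.
That is 5 wins.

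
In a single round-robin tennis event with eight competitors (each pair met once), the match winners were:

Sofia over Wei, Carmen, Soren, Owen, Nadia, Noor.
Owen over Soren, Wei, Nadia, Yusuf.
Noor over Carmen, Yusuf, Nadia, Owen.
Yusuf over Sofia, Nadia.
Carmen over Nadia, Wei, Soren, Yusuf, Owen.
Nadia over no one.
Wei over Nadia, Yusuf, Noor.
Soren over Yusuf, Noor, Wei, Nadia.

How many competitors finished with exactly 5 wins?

1

Win totals: Owen 4, Yusuf 2, Noor 4, Carmen 5, Nadia 0, Sofia 6, Soren 4, Wei 3.
Exactly 5: Carmen — 1 competitor.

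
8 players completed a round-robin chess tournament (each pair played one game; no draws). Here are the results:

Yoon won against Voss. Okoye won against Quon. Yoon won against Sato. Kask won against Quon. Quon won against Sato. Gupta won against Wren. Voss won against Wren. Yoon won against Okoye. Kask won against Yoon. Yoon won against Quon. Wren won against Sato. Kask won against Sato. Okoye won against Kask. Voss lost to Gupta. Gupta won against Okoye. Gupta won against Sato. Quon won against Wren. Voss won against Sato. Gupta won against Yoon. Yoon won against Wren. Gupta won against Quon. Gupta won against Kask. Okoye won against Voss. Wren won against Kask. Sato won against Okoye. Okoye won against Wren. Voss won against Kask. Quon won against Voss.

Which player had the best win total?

Win totals: Quon 3, Sato 1, Wren 2, Okoye 4, Kask 3, Voss 3, Yoon 5, Gupta 7.
Gupta leads with 7 wins (next highest: 5).

Gupta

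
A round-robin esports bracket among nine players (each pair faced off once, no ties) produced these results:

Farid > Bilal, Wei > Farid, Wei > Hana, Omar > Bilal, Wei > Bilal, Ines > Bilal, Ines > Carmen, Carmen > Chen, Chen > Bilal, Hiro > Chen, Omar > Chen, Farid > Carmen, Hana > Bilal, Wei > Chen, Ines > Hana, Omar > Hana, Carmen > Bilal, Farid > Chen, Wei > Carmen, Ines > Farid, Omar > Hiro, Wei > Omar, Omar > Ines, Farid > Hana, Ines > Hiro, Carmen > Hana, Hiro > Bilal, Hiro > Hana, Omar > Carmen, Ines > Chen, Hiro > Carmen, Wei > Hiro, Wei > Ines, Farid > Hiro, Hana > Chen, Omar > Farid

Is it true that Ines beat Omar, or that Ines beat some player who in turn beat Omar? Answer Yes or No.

Ines did not beat Omar directly.
Ines beat Hana, Bilal, Hiro, Carmen, Chen, Farid, but each of them lost to Omar. No two-step path.

No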